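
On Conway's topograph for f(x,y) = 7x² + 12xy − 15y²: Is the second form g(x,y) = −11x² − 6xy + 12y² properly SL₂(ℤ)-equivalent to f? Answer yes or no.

D₁ = 564, D₂ = 564
river cycle of f (length 6): (-15, 18, 4), (4, 22, -5), (-5, 18, 12), (12, 6, -11), (-11, 16, 7), (7, 12, -15)
river cycle of g (length 6): (12, 6, -11), (-11, 16, 7), (7, 12, -15), (-15, 18, 4), (4, 22, -5), (-5, 18, 12)
cycles coincide ⇒ equivalent

yes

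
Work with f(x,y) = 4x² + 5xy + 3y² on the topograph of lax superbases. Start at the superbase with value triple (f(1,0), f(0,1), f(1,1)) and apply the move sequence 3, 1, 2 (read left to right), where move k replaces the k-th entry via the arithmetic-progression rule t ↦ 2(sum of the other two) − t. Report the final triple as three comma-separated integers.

start (4,3,12) = (f(1,0),f(0,1),f(1,1))
replace slot 3: 2·(4+3) − 12 = 2 → (4,3,2)
replace slot 1: 2·(3+2) − 4 = 6 → (6,3,2)
replace slot 2: 2·(6+2) − 3 = 13 → (6,13,2)

6,13,2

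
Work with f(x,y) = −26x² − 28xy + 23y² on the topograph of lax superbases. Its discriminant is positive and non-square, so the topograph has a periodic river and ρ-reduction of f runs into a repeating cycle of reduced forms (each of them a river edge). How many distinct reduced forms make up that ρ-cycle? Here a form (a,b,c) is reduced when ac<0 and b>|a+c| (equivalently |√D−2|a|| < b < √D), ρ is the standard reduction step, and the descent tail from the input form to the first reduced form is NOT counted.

D = 3176, ⌊√D⌋ = 56
descent: ρ → (23,28,-26)  [lands on river]
river: ρ → (-26,24,25)
river: ρ → (25,26,-25)
river: ρ → (-25,24,26)
river: ρ → (26,28,-23)
river: ρ → (-23,18,31)
river: ρ → (31,44,-10)
river: ρ → (-10,56,1)
river: ρ → (1,56,-10)
river: ρ → (-10,44,31)
river: ρ → (31,18,-23)
river: ρ → (-23,28,26)
river: ρ → (26,24,-25)
river: ρ → (-25,26,25)
river: ρ → (25,24,-26)
river: ρ → (-26,28,23)
river: ρ → (23,18,-31)
river: ρ → (-31,44,10)
river: ρ → (10,56,-1)
river: ρ → (-1,56,10)
river: ρ → (10,44,-31)
river: ρ → (-31,18,23)
ρ-cycle length = 22 (tail of 1 descent step not counted)

22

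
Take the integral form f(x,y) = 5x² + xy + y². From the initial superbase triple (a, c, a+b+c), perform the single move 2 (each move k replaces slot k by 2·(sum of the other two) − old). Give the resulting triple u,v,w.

start (5,1,7) = (f(1,0),f(0,1),f(1,1))
replace slot 2: 2·(5+7) − 1 = 23 → (5,23,7)

5,23,7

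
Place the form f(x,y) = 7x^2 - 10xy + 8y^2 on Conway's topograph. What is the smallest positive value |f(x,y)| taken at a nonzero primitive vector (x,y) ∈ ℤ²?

translate: b→4 (≡-10 mod 14), so (7,-10,8)→(7,4,5)
flip: (7,4,5)→(5,-4,7)
reduced (well bottom): (5,-4,7) with a≤c, −a<b≤a
well minimum = a = 5

5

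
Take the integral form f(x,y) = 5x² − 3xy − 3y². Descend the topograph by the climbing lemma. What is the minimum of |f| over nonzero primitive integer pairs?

descent: ρ → (-3,3,5)  [lands on river]
river: ρ → (5,7,-1)
river: ρ → (-1,7,5)
river: ρ → (5,3,-3)
closes: descent 1, river 4
min |a| on river = 1

1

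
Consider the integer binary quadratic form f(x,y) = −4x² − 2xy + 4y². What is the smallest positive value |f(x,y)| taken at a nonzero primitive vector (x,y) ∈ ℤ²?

descent: ρ → (4,2,-4)  [lands on river]
river: ρ → (-4,6,2)
river: ρ → (2,6,-4)
river: ρ → (-4,2,4)
river: ρ → (4,6,-2)
river: ρ → (-2,6,4)
closes: descent 1, river 6
min |a| on river = 2

2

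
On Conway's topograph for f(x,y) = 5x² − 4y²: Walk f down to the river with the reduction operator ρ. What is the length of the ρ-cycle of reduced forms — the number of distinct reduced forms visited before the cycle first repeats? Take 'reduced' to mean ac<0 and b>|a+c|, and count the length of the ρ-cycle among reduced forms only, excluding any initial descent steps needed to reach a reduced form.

D = 80, ⌊√D⌋ = 8
descent: ρ → (-4,8,1)  [lands on river]
river: ρ → (1,8,-4)
ρ-cycle length = 2 (tail of 1 descent step not counted)

2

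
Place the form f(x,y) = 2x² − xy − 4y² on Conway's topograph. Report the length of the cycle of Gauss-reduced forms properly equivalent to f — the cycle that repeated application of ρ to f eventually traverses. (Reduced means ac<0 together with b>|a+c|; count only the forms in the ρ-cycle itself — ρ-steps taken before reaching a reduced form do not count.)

D = 33, ⌊√D⌋ = 5
descent: ρ → (-4,1,2)
descent: ρ → (2,3,-3)  [lands on river]
river: ρ → (-3,3,2)
river: ρ → (2,5,-1)
river: ρ → (-1,5,2)
ρ-cycle length = 4 (tail of 2 descent steps not counted)

4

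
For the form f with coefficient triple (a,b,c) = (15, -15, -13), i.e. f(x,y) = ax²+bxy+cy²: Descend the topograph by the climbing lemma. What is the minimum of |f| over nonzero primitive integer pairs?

descent: ρ → (-13,15,15)  [lands on river]
river: ρ → (15,15,-13)
river: ρ → (-13,11,17)
river: ρ → (17,23,-7)
river: ρ → (-7,19,23)
river: ρ → (23,27,-3)
river: ρ → (-3,27,23)
river: ρ → (23,19,-7)
river: ρ → (-7,23,17)
river: ρ → (17,11,-13)
closes: descent 1, river 10
min |a| on river = 3

3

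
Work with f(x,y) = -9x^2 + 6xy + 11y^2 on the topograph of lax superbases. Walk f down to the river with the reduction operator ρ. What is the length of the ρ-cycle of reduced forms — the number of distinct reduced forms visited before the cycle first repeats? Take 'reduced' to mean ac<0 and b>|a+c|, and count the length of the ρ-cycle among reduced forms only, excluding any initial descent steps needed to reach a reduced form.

D = 432, ⌊√D⌋ = 20
river: ρ → (11,16,-4)
river: ρ → (-4,16,11)
river: ρ → (11,6,-9)
river: ρ → (-9,12,8)
river: ρ → (8,20,-1)
river: ρ → (-1,20,8)
river: ρ → (8,12,-9)
river: ρ → (-9,6,11)
ρ-cycle length = 8 (tail of 0 descent steps not counted)

8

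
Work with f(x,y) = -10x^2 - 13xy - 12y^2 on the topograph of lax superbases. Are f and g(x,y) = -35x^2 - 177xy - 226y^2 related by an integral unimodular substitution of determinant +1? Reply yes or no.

D₁ = -311, D₂ = -311
f is negative-definite; reduce −f:
−f: translate: b→-7 (≡13 mod 20), so (10,13,12)→(10,-7,9)
−f: flip: (10,-7,9)→(9,7,10)
−f: reduced (well bottom): (9,7,10) with a≤c, −a<b≤a
flip sign back: reduced form of f is (-9,-7,-10)
g is negative-definite; reduce −g:
−g: translate: b→-33 (≡177 mod 70), so (35,177,226)→(35,-33,10)
−g: flip: (35,-33,10)→(10,33,35)
−g: translate: b→-7 (≡33 mod 20), so (10,33,35)→(10,-7,9)
−g: flip: (10,-7,9)→(9,7,10)
−g: reduced (well bottom): (9,7,10) with a≤c, −a<b≤a
flip sign back: reduced form of g is (-9,-7,-10)
reduced forms (-9, -7, -10) vs (-9, -7, -10) ⇒ equivalent

yes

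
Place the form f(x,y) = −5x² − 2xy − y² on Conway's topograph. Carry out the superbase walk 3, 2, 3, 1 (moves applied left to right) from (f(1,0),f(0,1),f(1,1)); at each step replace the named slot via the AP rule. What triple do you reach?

start (-5,-1,-8) = (f(1,0),f(0,1),f(1,1))
replace slot 3: 2·((-5)+(-1)) − (-8) = -4 → (-5,-1,-4)
replace slot 2: 2·((-5)+(-4)) − (-1) = -17 → (-5,-17,-4)
replace slot 3: 2·((-5)+(-17)) − (-4) = -40 → (-5,-17,-40)
replace slot 1: 2·((-17)+(-40)) − (-5) = -109 → (-109,-17,-40)

-109,-17,-40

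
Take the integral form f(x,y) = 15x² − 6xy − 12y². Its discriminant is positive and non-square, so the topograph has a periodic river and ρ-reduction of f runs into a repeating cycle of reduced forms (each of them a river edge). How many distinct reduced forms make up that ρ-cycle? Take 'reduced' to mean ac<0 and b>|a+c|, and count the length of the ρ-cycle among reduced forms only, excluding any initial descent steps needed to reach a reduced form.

D = 756, ⌊√D⌋ = 27
descent: ρ → (-12,6,15)  [lands on river]
river: ρ → (15,24,-3)
river: ρ → (-3,24,15)
river: ρ → (15,6,-12)
river: ρ → (-12,18,9)
river: ρ → (9,18,-12)
ρ-cycle length = 6 (tail of 1 descent step not counted)

6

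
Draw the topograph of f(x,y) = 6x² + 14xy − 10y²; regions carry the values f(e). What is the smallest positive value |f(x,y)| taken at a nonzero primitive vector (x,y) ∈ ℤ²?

river: ρ → (-10,6,10)
river: ρ → (10,14,-6)
river: ρ → (-6,10,14)
river: ρ → (14,18,-2)
river: ρ → (-2,18,14)
river: ρ → (14,10,-6)
river: ρ → (-6,14,10)
river: ρ → (10,6,-10)
river: ρ → (-10,14,6)
river: ρ → (6,10,-14)
river: ρ → (-14,18,2)
river: ρ → (2,18,-14)
river: ρ → (-14,10,6)
river: ρ → (6,14,-10)
closes: descent 0, river 14
min |a| on river = 2

2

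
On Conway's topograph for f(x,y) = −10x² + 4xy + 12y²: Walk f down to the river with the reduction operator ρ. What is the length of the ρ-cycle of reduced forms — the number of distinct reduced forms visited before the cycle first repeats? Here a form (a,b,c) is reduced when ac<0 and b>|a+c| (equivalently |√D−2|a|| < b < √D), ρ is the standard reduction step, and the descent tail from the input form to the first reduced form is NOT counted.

D = 496, ⌊√D⌋ = 22
river: ρ → (12,20,-2)
river: ρ → (-2,20,12)
river: ρ → (12,4,-10)
river: ρ → (-10,16,6)
river: ρ → (6,20,-4)
river: ρ → (-4,20,6)
river: ρ → (6,16,-10)
river: ρ → (-10,4,12)
ρ-cycle length = 8 (tail of 0 descent steps not counted)

8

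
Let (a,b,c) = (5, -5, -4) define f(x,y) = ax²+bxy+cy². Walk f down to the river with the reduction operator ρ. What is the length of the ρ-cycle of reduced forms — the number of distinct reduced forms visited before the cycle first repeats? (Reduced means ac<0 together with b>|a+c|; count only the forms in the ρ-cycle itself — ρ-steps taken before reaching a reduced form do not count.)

D = 105, ⌊√D⌋ = 10
descent: ρ → (-4,5,5)  [lands on river]
river: ρ → (5,5,-4)
river: ρ → (-4,3,6)
river: ρ → (6,9,-1)
river: ρ → (-1,9,6)
river: ρ → (6,3,-4)
ρ-cycle length = 6 (tail of 1 descent step not counted)

6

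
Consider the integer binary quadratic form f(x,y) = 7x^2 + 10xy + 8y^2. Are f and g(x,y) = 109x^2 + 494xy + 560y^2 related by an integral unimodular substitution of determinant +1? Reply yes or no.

D₁ = -124, D₂ = -124
f: translate: b→-4 (≡10 mod 14), so (7,10,8)→(7,-4,5)
f: flip: (7,-4,5)→(5,4,7)
f: reduced (well bottom): (5,4,7) with a≤c, −a<b≤a
g: translate: b→58 (≡494 mod 218), so (109,494,560)→(109,58,8)
g: flip: (109,58,8)→(8,-58,109)
g: translate: b→6 (≡-58 mod 16), so (8,-58,109)→(8,6,5)
g: flip: (8,6,5)→(5,-6,8)
g: translate: b→4 (≡-6 mod 10), so (5,-6,8)→(5,4,7)
g: reduced (well bottom): (5,4,7) with a≤c, −a<b≤a
reduced forms (5, 4, 7) vs (5, 4, 7) ⇒ equivalent

yes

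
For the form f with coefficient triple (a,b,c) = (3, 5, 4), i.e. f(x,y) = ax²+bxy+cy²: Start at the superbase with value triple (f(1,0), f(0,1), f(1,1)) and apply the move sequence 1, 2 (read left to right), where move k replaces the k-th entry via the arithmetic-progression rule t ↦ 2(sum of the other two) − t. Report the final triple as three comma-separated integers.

start (3,4,12) = (f(1,0),f(0,1),f(1,1))
replace slot 1: 2·(4+12) − 3 = 29 → (29,4,12)
replace slot 2: 2·(29+12) − 4 = 78 → (29,78,12)

29,78,12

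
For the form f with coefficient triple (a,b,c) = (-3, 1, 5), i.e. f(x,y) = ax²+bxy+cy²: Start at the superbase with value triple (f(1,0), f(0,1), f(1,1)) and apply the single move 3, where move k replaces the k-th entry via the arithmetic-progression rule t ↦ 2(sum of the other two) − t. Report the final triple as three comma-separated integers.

start (-3,5,3) = (f(1,0),f(0,1),f(1,1))
replace slot 3: 2·((-3)+5) − 3 = 1 → (-3,5,1)

-3,5,1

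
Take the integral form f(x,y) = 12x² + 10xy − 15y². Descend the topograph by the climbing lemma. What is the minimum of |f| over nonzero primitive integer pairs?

river: ρ → (-15,20,7)
river: ρ → (7,22,-12)
river: ρ → (-12,26,3)
river: ρ → (3,28,-3)
river: ρ → (-3,26,12)
river: ρ → (12,22,-7)
river: ρ → (-7,20,15)
river: ρ → (15,10,-12)
river: ρ → (-12,14,13)
river: ρ → (13,12,-13)
river: ρ → (-13,14,12)
river: ρ → (12,10,-15)
closes: descent 0, river 12
min |a| on river = 3

3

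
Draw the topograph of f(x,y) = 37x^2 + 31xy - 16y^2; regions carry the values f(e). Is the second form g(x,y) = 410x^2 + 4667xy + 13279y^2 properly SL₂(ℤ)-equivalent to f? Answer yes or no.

D₁ = 3329, D₂ = 3329
river cycle of f (length 102): (-16, 33, 35), (35, 37, -14), (-14, 47, 20), (20, 33, -28), (-28, 23, 25), (25, 27, -26), (-26, 25, 26), (26, 27, -25), (-25, 23, 28), (28, 33, -20), … (92 more)
river cycle of g (length 102): (37, 31, -16), (-16, 33, 35), (35, 37, -14), (-14, 47, 20), (20, 33, -28), (-28, 23, 25), (25, 27, -26), (-26, 25, 26), (26, 27, -25), (-25, 23, 28), … (92 more)
cycles coincide ⇒ equivalent

yes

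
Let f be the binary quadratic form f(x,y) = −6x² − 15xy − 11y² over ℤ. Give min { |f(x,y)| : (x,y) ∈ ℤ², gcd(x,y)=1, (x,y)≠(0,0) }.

translate: b→3 (≡15 mod 12), so (6,15,11)→(6,3,2)
flip: (6,3,2)→(2,-3,6)
translate: b→1 (≡-3 mod 4), so (2,-3,6)→(2,1,5)
reduced (well bottom): (2,1,5) with a≤c, −a<b≤a
well minimum |f| = |-2| = 2 (negative-definite)

2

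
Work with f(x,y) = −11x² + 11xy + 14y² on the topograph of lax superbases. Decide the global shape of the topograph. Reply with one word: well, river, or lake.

D = b²−4ac = 11² − 4·(-11)·14 = 737
D > 0 non-square ⇒ indefinite ⇒ periodic river

river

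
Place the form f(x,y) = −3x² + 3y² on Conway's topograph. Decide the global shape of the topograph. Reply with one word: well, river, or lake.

D = b²−4ac = 0² − 4·(-3)·3 = 36
D = 6² is a perfect square ⇒ form factors over ℤ ⇒ lakes

lake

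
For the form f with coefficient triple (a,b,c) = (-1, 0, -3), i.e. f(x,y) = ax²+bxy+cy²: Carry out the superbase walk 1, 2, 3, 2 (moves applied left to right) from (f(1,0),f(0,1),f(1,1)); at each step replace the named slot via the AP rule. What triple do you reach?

start (-1,-3,-4) = (f(1,0),f(0,1),f(1,1))
replace slot 1: 2·((-3)+(-4)) − (-1) = -13 → (-13,-3,-4)
replace slot 2: 2·((-13)+(-4)) − (-3) = -31 → (-13,-31,-4)
replace slot 3: 2·((-13)+(-31)) − (-4) = -84 → (-13,-31,-84)
replace slot 2: 2·((-13)+(-84)) − (-31) = -163 → (-13,-163,-84)

-13,-163,-84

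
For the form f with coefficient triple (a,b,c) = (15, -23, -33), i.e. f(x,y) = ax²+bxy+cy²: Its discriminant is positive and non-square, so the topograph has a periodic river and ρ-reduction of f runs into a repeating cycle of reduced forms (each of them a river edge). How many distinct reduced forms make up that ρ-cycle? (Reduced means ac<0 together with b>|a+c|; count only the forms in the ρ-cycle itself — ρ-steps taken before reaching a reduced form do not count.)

D = 2509, ⌊√D⌋ = 50
descent: ρ → (-33,23,15)  [lands on river]
river: ρ → (15,37,-19)
river: ρ → (-19,39,13)
river: ρ → (13,39,-19)
river: ρ → (-19,37,15)
river: ρ → (15,23,-33)
river: ρ → (-33,43,5)
river: ρ → (5,47,-15)
river: ρ → (-15,43,11)
river: ρ → (11,45,-11)
river: ρ → (-11,43,15)
river: ρ → (15,47,-5)
river: ρ → (-5,43,33)
river: ρ → (33,23,-15)
river: ρ → (-15,37,19)
river: ρ → (19,39,-13)
river: ρ → (-13,39,19)
river: ρ → (19,37,-15)
river: ρ → (-15,23,33)
river: ρ → (33,43,-5)
river: ρ → (-5,47,15)
river: ρ → (15,43,-11)
river: ρ → (-11,45,11)
river: ρ → (11,43,-15)
river: ρ → (-15,47,5)
river: ρ → (5,43,-33)
ρ-cycle length = 26 (tail of 1 descent step not counted)

26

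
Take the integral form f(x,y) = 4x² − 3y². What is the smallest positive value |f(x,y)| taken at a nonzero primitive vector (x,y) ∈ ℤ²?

descent: ρ → (-3,6,1)  [lands on river]
river: ρ → (1,6,-3)
closes: descent 1, river 2
min |a| on river = 1

1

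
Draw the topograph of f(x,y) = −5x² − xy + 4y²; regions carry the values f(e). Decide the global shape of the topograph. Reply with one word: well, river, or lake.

D = b²−4ac = (-1)² − 4·(-5)·4 = 81
D = 9² is a perfect square ⇒ form factors over ℤ ⇒ lakes

lake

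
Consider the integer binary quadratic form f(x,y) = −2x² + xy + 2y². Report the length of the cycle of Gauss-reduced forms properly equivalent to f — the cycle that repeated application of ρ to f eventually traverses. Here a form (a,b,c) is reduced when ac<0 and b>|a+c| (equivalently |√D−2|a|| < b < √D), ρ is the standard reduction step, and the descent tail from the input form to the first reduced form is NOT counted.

D = 17, ⌊√D⌋ = 4
river: ρ → (2,3,-1)
river: ρ → (-1,3,2)
river: ρ → (2,1,-2)
river: ρ → (-2,3,1)
river: ρ → (1,3,-2)
river: ρ → (-2,1,2)
ρ-cycle length = 6 (tail of 0 descent steps not counted)

6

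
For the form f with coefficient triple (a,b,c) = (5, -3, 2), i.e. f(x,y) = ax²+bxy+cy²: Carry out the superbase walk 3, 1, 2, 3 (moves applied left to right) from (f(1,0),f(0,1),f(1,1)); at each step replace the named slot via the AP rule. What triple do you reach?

start (5,2,4) = (f(1,0),f(0,1),f(1,1))
replace slot 3: 2·(5+2) − 4 = 10 → (5,2,10)
replace slot 1: 2·(2+10) − 5 = 19 → (19,2,10)
replace slot 2: 2·(19+10) − 2 = 56 → (19,56,10)
replace slot 3: 2·(19+56) − 10 = 140 → (19,56,140)

19,56,140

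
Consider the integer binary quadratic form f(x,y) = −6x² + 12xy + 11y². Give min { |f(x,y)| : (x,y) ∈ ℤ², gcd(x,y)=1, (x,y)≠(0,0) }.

river: ρ → (11,10,-7)
river: ρ → (-7,18,3)
river: ρ → (3,18,-7)
river: ρ → (-7,10,11)
river: ρ → (11,12,-6)
river: ρ → (-6,12,11)
closes: descent 0, river 6
min |a| on river = 3

3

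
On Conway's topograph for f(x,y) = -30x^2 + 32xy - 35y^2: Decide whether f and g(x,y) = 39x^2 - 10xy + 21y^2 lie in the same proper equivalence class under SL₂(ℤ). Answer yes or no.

D₁ = -3176, D₂ = -3176
f is negative-definite; reduce −f:
−f: translate: b→28 (≡-32 mod 60), so (30,-32,35)→(30,28,33)
−f: reduced (well bottom): (30,28,33) with a≤c, −a<b≤a
flip sign back: reduced form of f is (-30,-28,-33)
g: flip: (39,-10,21)→(21,10,39)
g: reduced (well bottom): (21,10,39) with a≤c, −a<b≤a
reduced forms (-30, -28, -33) vs (21, 10, 39) ⇒ inequivalent

no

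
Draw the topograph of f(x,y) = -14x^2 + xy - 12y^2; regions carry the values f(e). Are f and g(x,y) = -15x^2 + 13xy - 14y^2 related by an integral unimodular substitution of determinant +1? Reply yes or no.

D₁ = -671, D₂ = -671
f is negative-definite; reduce −f:
−f: flip: (14,-1,12)→(12,1,14)
−f: reduced (well bottom): (12,1,14) with a≤c, −a<b≤a
flip sign back: reduced form of f is (-12,-1,-14)
g is negative-definite; reduce −g:
−g: flip: (15,-13,14)→(14,13,15)
−g: reduced (well bottom): (14,13,15) with a≤c, −a<b≤a
flip sign back: reduced form of g is (-14,-13,-15)
reduced forms (-12, -1, -14) vs (-14, -13, -15) ⇒ inequivalent

no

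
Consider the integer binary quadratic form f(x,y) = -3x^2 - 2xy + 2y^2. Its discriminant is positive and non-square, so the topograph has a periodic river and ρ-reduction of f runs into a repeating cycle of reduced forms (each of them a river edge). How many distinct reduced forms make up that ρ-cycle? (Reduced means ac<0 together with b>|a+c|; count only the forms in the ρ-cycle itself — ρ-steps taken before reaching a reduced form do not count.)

D = 28, ⌊√D⌋ = 5
descent: ρ → (2,2,-3)  [lands on river]
river: ρ → (-3,4,1)
river: ρ → (1,4,-3)
river: ρ → (-3,2,2)
ρ-cycle length = 4 (tail of 1 descent step not counted)

4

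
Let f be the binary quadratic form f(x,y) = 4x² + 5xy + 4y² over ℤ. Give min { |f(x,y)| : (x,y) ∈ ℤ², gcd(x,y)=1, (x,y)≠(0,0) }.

translate: b→-3 (≡5 mod 8), so (4,5,4)→(4,-3,3)
flip: (4,-3,3)→(3,3,4)
reduced (well bottom): (3,3,4) with a≤c, −a<b≤a
well minimum = a = 3

3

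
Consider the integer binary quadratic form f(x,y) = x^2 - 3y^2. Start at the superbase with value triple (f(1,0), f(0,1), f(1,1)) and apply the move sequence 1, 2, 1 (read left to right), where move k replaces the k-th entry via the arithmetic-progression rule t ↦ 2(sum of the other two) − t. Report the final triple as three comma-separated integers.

start (1,-3,-2) = (f(1,0),f(0,1),f(1,1))
replace slot 1: 2·((-3)+(-2)) − 1 = -11 → (-11,-3,-2)
replace slot 2: 2·((-11)+(-2)) − (-3) = -23 → (-11,-23,-2)
replace slot 1: 2·((-23)+(-2)) − (-11) = -39 → (-39,-23,-2)

-39,-23,-2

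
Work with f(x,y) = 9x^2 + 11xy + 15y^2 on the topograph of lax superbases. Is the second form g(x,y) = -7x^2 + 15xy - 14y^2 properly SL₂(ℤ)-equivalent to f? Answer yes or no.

D₁ = -419, D₂ = -167
discriminants differ ⇒ not SL₂(ℤ)-equivalent

no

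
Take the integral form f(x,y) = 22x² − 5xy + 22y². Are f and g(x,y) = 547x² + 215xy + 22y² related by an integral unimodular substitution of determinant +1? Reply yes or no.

D₁ = -1911, D₂ = -1911
f: flip: (22,-5,22)→(22,5,22)
f: reduced (well bottom): (22,5,22) with a≤c, −a<b≤a
g: flip: (547,215,22)→(22,-215,547)
g: translate: b→5 (≡-215 mod 44), so (22,-215,547)→(22,5,22)
g: reduced (well bottom): (22,5,22) with a≤c, −a<b≤a
reduced forms (22, 5, 22) vs (22, 5, 22) ⇒ equivalent

yes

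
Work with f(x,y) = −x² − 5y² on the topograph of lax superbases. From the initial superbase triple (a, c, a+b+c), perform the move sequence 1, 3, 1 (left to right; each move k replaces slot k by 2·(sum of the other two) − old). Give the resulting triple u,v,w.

start (-1,-5,-6) = (f(1,0),f(0,1),f(1,1))
replace slot 1: 2·((-5)+(-6)) − (-1) = -21 → (-21,-5,-6)
replace slot 3: 2·((-21)+(-5)) − (-6) = -46 → (-21,-5,-46)
replace slot 1: 2·((-5)+(-46)) − (-21) = -81 → (-81,-5,-46)

-81,-5,-46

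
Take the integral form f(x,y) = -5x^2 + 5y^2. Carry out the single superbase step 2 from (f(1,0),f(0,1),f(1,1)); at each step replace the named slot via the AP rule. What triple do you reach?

start (-5,5,0) = (f(1,0),f(0,1),f(1,1))
replace slot 2: 2·((-5)+0) − 5 = -15 → (-5,-15,0)

-5,-15,0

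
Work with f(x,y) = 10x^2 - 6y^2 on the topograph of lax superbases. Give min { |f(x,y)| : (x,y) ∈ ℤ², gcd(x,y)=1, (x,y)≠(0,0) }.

descent: ρ → (-6,12,4)  [lands on river]
river: ρ → (4,12,-6)
closes: descent 1, river 2
min |a| on river = 4

4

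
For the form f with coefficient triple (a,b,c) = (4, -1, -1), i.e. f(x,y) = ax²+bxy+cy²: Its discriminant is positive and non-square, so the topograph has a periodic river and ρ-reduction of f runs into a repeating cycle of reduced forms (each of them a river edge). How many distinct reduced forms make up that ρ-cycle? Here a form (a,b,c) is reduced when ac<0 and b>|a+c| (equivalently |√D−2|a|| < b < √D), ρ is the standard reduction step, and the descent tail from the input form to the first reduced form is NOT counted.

D = 17, ⌊√D⌋ = 4
descent: ρ → (-1,3,2)  [lands on river]
river: ρ → (2,1,-2)
river: ρ → (-2,3,1)
river: ρ → (1,3,-2)
river: ρ → (-2,1,2)
river: ρ → (2,3,-1)
ρ-cycle length = 6 (tail of 1 descent step not counted)

6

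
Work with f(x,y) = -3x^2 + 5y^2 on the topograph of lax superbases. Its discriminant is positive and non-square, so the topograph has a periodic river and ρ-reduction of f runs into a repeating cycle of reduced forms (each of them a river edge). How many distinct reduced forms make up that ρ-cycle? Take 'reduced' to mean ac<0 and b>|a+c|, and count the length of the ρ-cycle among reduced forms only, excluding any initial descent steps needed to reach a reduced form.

D = 60, ⌊√D⌋ = 7
descent: ρ → (5,0,-3)
descent: ρ → (-3,6,2)  [lands on river]
river: ρ → (2,6,-3)
ρ-cycle length = 2 (tail of 2 descent steps not counted)

2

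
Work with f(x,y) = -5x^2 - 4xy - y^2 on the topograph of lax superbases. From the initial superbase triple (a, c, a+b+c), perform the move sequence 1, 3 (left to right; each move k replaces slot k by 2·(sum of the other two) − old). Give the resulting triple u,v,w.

start (-5,-1,-10) = (f(1,0),f(0,1),f(1,1))
replace slot 1: 2·((-1)+(-10)) − (-5) = -17 → (-17,-1,-10)
replace slot 3: 2·((-17)+(-1)) − (-10) = -26 → (-17,-1,-26)

-17,-1,-26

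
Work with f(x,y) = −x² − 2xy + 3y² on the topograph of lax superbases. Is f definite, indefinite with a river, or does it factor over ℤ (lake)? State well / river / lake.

D = b²−4ac = (-2)² − 4·(-1)·3 = 16
D = 4² is a perfect square ⇒ form factors over ℤ ⇒ lakes

lake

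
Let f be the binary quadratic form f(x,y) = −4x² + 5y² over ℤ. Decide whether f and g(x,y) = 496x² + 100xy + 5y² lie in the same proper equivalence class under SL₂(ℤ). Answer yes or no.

D₁ = 80, D₂ = 80
river cycle of f (length 2): (-4, 8, 1), (1, 8, -4)
river cycle of g (length 2): (-4, 8, 1), (1, 8, -4)
cycles coincide ⇒ equivalent

yes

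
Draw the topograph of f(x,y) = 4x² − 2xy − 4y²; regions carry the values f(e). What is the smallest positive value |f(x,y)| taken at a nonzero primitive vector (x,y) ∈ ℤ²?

descent: ρ → (-4,2,4)  [lands on river]
river: ρ → (4,6,-2)
river: ρ → (-2,6,4)
river: ρ → (4,2,-4)
river: ρ → (-4,6,2)
river: ρ → (2,6,-4)
closes: descent 1, river 6
min |a| on river = 2

2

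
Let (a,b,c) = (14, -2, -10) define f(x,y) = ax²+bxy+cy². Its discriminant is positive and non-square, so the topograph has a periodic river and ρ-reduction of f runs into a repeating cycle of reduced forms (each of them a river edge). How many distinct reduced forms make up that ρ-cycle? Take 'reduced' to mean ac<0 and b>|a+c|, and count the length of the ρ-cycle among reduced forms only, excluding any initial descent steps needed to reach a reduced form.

D = 564, ⌊√D⌋ = 23
descent: ρ → (-10,22,2)  [lands on river]
river: ρ → (2,22,-10)
river: ρ → (-10,18,6)
river: ρ → (6,18,-10)
ρ-cycle length = 4 (tail of 1 descent step not counted)

4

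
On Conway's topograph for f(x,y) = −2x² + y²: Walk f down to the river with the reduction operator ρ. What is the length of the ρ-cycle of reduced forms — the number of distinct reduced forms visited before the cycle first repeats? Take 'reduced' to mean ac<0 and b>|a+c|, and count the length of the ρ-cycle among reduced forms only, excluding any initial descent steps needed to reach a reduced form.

D = 8, ⌊√D⌋ = 2
descent: ρ → (1,2,-1)  [lands on river]
river: ρ → (-1,2,1)
ρ-cycle length = 2 (tail of 1 descent step not counted)

2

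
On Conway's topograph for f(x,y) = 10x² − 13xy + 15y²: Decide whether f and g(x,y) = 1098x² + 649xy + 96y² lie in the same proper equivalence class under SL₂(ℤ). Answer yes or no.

D₁ = -431, D₂ = -431
f: translate: b→7 (≡-13 mod 20), so (10,-13,15)→(10,7,12)
f: reduced (well bottom): (10,7,12) with a≤c, −a<b≤a
g: flip: (1098,649,96)→(96,-649,1098)
g: translate: b→-73 (≡-649 mod 192), so (96,-649,1098)→(96,-73,15)
g: flip: (96,-73,15)→(15,73,96)
g: translate: b→13 (≡73 mod 30), so (15,73,96)→(15,13,10)
g: flip: (15,13,10)→(10,-13,15)
g: translate: b→7 (≡-13 mod 20), so (10,-13,15)→(10,7,12)
g: reduced (well bottom): (10,7,12) with a≤c, −a<b≤a
reduced forms (10, 7, 12) vs (10, 7, 12) ⇒ equivalent

yes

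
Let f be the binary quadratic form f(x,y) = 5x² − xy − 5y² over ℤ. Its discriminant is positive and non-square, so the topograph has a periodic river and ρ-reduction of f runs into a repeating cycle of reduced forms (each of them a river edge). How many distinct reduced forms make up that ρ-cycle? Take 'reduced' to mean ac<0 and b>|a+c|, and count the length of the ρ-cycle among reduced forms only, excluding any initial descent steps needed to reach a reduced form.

D = 101, ⌊√D⌋ = 10
descent: ρ → (-5,1,5)  [lands on river]
river: ρ → (5,9,-1)
river: ρ → (-1,9,5)
river: ρ → (5,1,-5)
river: ρ → (-5,9,1)
river: ρ → (1,9,-5)
ρ-cycle length = 6 (tail of 1 descent step not counted)

6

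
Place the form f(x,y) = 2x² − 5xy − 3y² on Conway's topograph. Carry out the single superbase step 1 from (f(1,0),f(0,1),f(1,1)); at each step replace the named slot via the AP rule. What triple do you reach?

start (2,-3,-6) = (f(1,0),f(0,1),f(1,1))
replace slot 1: 2·((-3)+(-6)) − 2 = -20 → (-20,-3,-6)

-20,-3,-6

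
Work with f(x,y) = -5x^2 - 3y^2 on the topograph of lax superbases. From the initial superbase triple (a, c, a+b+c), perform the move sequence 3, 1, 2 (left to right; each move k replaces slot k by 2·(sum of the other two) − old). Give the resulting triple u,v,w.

start (-5,-3,-8) = (f(1,0),f(0,1),f(1,1))
replace slot 3: 2·((-5)+(-3)) − (-8) = -8 → (-5,-3,-8)
replace slot 1: 2·((-3)+(-8)) − (-5) = -17 → (-17,-3,-8)
replace slot 2: 2·((-17)+(-8)) − (-3) = -47 → (-17,-47,-8)

-17,-47,-8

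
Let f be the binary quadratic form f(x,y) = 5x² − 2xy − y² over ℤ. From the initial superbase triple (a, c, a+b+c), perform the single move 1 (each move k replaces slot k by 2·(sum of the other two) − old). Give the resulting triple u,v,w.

start (5,-1,2) = (f(1,0),f(0,1),f(1,1))
replace slot 1: 2·((-1)+2) − 5 = -3 → (-3,-1,2)

-3,-1,2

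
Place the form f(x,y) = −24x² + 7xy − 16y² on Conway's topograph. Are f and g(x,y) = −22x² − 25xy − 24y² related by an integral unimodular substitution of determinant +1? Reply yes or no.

D₁ = -1487, D₂ = -1487
f is negative-definite; reduce −f:
−f: flip: (24,-7,16)→(16,7,24)
−f: reduced (well bottom): (16,7,24) with a≤c, −a<b≤a
flip sign back: reduced form of f is (-16,-7,-24)
g is negative-definite; reduce −g:
−g: translate: b→-19 (≡25 mod 44), so (22,25,24)→(22,-19,21)
−g: flip: (22,-19,21)→(21,19,22)
−g: reduced (well bottom): (21,19,22) with a≤c, −a<b≤a
flip sign back: reduced form of g is (-21,-19,-22)
reduced forms (-16, -7, -24) vs (-21, -19, -22) ⇒ inequivalent

no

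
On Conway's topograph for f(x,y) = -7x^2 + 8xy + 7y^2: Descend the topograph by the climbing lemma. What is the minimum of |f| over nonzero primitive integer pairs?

river: ρ → (7,6,-8)
river: ρ → (-8,10,5)
river: ρ → (5,10,-8)
river: ρ → (-8,6,7)
river: ρ → (7,8,-7)
river: ρ → (-7,6,8)
river: ρ → (8,10,-5)
river: ρ → (-5,10,8)
river: ρ → (8,6,-7)
river: ρ → (-7,8,7)
closes: descent 0, river 10
min |a| on river = 5

5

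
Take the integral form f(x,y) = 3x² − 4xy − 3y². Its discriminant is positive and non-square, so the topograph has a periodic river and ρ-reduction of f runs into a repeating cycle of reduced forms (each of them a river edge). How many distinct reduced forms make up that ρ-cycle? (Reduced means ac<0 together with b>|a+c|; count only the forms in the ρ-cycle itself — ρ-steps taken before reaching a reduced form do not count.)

D = 52, ⌊√D⌋ = 7
descent: ρ → (-3,4,3)  [lands on river]
river: ρ → (3,2,-4)
river: ρ → (-4,6,1)
river: ρ → (1,6,-4)
river: ρ → (-4,2,3)
river: ρ → (3,4,-3)
river: ρ → (-3,2,4)
river: ρ → (4,6,-1)
river: ρ → (-1,6,4)
river: ρ → (4,2,-3)
ρ-cycle length = 10 (tail of 1 descent step not counted)

10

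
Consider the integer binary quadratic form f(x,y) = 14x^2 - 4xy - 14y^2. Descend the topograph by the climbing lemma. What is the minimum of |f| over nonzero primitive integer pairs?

descent: ρ → (-14,4,14)  [lands on river]
river: ρ → (14,24,-4)
river: ρ → (-4,24,14)
river: ρ → (14,4,-14)
river: ρ → (-14,24,4)
river: ρ → (4,24,-14)
closes: descent 1, river 6
min |a| on river = 4

4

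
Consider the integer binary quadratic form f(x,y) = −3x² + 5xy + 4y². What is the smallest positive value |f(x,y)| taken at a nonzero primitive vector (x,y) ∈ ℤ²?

river: ρ → (4,3,-4)
river: ρ → (-4,5,3)
river: ρ → (3,7,-2)
river: ρ → (-2,5,6)
river: ρ → (6,7,-1)
river: ρ → (-1,7,6)
river: ρ → (6,5,-2)
river: ρ → (-2,7,3)
river: ρ → (3,5,-4)
river: ρ → (-4,3,4)
river: ρ → (4,5,-3)
river: ρ → (-3,7,2)
river: ρ → (2,5,-6)
river: ρ → (-6,7,1)
river: ρ → (1,7,-6)
river: ρ → (-6,5,2)
river: ρ → (2,7,-3)
river: ρ → (-3,5,4)
closes: descent 0, river 18
min |a| on river = 1

1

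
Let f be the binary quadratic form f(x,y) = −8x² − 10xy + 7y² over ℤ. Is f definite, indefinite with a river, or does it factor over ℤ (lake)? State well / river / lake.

D = b²−4ac = (-10)² − 4·(-8)·7 = 324
D = 18² is a perfect square ⇒ form factors over ℤ ⇒ lakes

lake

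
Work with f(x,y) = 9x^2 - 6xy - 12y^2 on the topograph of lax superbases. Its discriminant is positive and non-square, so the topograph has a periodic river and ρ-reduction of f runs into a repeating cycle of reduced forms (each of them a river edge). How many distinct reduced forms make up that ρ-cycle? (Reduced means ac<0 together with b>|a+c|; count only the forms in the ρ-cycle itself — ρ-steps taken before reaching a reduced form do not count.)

D = 468, ⌊√D⌋ = 21
descent: ρ → (-12,6,9)  [lands on river]
river: ρ → (9,12,-9)
river: ρ → (-9,6,12)
river: ρ → (12,18,-3)
river: ρ → (-3,18,12)
river: ρ → (12,6,-9)
river: ρ → (-9,12,9)
river: ρ → (9,6,-12)
river: ρ → (-12,18,3)
river: ρ → (3,18,-12)
ρ-cycle length = 10 (tail of 1 descent step not counted)

10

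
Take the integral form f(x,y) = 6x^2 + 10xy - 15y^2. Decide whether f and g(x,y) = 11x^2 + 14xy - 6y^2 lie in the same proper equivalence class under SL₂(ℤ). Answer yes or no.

D₁ = 460, D₂ = 460
river cycle of f (length 10): (-15, 20, 1), (1, 20, -15), (-15, 10, 6), (6, 14, -11), (-11, 8, 9), (9, 10, -10), (-10, 10, 9), (9, 8, -11), (-11, 14, 6), (6, 10, -15)
river cycle of g (length 10): (-6, 10, 15), (15, 20, -1), (-1, 20, 15), (15, 10, -6), (-6, 14, 11), (11, 8, -9), (-9, 10, 10), (10, 10, -9), (-9, 8, 11), (11, 14, -6)
cycles differ ⇒ inequivalent

no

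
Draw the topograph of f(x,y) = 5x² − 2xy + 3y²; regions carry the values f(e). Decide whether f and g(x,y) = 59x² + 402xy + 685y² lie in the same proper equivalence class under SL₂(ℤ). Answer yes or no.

D₁ = -56, D₂ = -56
f: flip: (5,-2,3)→(3,2,5)
f: reduced (well bottom): (3,2,5) with a≤c, −a<b≤a
g: translate: b→48 (≡402 mod 118), so (59,402,685)→(59,48,10)
g: flip: (59,48,10)→(10,-48,59)
g: translate: b→-8 (≡-48 mod 20), so (10,-48,59)→(10,-8,3)
g: flip: (10,-8,3)→(3,8,10)
g: translate: b→2 (≡8 mod 6), so (3,8,10)→(3,2,5)
g: reduced (well bottom): (3,2,5) with a≤c, −a<b≤a
reduced forms (3, 2, 5) vs (3, 2, 5) ⇒ equivalent

yes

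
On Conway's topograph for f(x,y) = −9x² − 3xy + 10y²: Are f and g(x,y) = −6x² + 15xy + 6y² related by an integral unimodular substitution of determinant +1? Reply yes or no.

D₁ = 369, D₂ = 369
river cycle of f (length 16): (10, 3, -9), (-9, 15, 4), (4, 17, -5), (-5, 13, 10), (10, 7, -8), (-8, 9, 9), (9, 9, -8), (-8, 7, 10), (10, 13, -5), (-5, 17, 4), … (6 more)
river cycle of g (length 10): (6, 9, -12), (-12, 15, 3), (3, 15, -12), (-12, 9, 6), (6, 15, -6), (-6, 9, 12), (12, 15, -3), (-3, 15, 12), (12, 9, -6), (-6, 15, 6)
cycles differ ⇒ inequivalent

no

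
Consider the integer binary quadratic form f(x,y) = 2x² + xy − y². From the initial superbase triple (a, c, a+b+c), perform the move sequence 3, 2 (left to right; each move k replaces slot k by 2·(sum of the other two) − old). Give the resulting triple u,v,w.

start (2,-1,2) = (f(1,0),f(0,1),f(1,1))
replace slot 3: 2·(2+(-1)) − 2 = 0 → (2,-1,0)
replace slot 2: 2·(2+0) − (-1) = 5 → (2,5,0)

2,5,0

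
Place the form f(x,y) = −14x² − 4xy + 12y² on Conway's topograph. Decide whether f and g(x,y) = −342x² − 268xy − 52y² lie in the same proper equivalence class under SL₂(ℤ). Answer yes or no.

D₁ = 688, D₂ = 688
river cycle of f (length 10): (12, 4, -14), (-14, 24, 2), (2, 24, -14), (-14, 4, 12), (12, 20, -6), (-6, 16, 18), (18, 20, -4), (-4, 20, 18), (18, 16, -6), (-6, 20, 12)
river cycle of g (length 10): (-6, 20, 12), (12, 4, -14), (-14, 24, 2), (2, 24, -14), (-14, 4, 12), (12, 20, -6), (-6, 16, 18), (18, 20, -4), (-4, 20, 18), (18, 16, -6)
cycles coincide ⇒ equivalent

yes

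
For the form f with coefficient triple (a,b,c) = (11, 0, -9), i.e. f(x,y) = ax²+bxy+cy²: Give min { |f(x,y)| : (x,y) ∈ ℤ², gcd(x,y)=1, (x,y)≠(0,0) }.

descent: ρ → (-9,18,2)  [lands on river]
river: ρ → (2,18,-9)
closes: descent 1, river 2
min |a| on river = 2

2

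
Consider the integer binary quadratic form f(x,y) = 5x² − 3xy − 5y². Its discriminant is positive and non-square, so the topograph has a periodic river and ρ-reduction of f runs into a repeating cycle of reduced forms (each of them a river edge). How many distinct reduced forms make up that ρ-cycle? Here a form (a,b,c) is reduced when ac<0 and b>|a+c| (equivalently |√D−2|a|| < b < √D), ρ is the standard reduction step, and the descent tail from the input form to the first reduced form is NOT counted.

D = 109, ⌊√D⌋ = 10
descent: ρ → (-5,3,5)  [lands on river]
river: ρ → (5,7,-3)
river: ρ → (-3,5,7)
river: ρ → (7,9,-1)
river: ρ → (-1,9,7)
river: ρ → (7,5,-3)
river: ρ → (-3,7,5)
river: ρ → (5,3,-5)
river: ρ → (-5,7,3)
river: ρ → (3,5,-7)
river: ρ → (-7,9,1)
river: ρ → (1,9,-7)
river: ρ → (-7,5,3)
river: ρ → (3,7,-5)
ρ-cycle length = 14 (tail of 1 descent step not counted)

14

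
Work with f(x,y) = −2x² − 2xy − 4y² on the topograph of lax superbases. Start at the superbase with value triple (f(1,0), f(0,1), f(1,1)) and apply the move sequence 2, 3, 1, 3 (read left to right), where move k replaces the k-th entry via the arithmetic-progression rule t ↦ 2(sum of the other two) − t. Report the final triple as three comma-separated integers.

start (-2,-4,-8) = (f(1,0),f(0,1),f(1,1))
replace slot 2: 2·((-2)+(-8)) − (-4) = -16 → (-2,-16,-8)
replace slot 3: 2·((-2)+(-16)) − (-8) = -28 → (-2,-16,-28)
replace slot 1: 2·((-16)+(-28)) − (-2) = -86 → (-86,-16,-28)
replace slot 3: 2·((-86)+(-16)) − (-28) = -176 → (-86,-16,-176)

-86,-16,-176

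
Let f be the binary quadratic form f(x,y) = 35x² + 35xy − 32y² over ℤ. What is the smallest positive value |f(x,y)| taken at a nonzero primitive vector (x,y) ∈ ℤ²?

river: ρ → (-32,29,38)
river: ρ → (38,47,-23)
river: ρ → (-23,45,40)
river: ρ → (40,35,-28)
river: ρ → (-28,21,47)
river: ρ → (47,73,-2)
river: ρ → (-2,75,10)
river: ρ → (10,65,-37)
river: ρ → (-37,9,38)
river: ρ → (38,67,-8)
river: ρ → (-8,61,62)
river: ρ → (62,63,-7)
river: ρ → (-7,63,62)
river: ρ → (62,61,-8)
river: ρ → (-8,67,38)
river: ρ → (38,9,-37)
river: ρ → (-37,65,10)
river: ρ → (10,75,-2)
river: ρ → (-2,73,47)
river: ρ → (47,21,-28)
river: ρ → (-28,35,40)
river: ρ → (40,45,-23)
river: ρ → (-23,47,38)
river: ρ → (38,29,-32)
river: ρ → (-32,35,35)
river: ρ → (35,35,-32)
closes: descent 0, river 26
min |a| on river = 2

2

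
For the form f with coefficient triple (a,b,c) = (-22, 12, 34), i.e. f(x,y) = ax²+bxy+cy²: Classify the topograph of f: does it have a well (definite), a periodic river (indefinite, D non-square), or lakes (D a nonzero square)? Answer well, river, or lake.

D = b²−4ac = 12² − 4·(-22)·34 = 3136
D = 56² is a perfect square ⇒ form factors over ℤ ⇒ lakes

lake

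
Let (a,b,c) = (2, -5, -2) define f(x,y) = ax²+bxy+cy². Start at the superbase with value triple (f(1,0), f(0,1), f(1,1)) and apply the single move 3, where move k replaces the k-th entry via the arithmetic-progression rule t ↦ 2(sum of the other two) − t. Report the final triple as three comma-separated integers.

start (2,-2,-5) = (f(1,0),f(0,1),f(1,1))
replace slot 3: 2·(2+(-2)) − (-5) = 5 → (2,-2,5)

2,-2,5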